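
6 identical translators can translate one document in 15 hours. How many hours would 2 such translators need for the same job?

45 hours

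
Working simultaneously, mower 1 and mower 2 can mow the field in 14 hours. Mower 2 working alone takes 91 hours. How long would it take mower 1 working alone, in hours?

182/11 hours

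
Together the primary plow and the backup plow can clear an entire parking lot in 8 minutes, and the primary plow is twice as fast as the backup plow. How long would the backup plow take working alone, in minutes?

24 minutes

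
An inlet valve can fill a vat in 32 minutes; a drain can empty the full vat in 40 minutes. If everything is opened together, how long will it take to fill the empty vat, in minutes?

Net rate = 1/32 − 1/40 = (5 − 4)/160 = 1/160 per minute.
Filling time = 1 ÷ (1/160) = 160 minutes.

160 minutes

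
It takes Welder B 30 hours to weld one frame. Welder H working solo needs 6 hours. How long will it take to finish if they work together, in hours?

5 hours

Combined rate: 1/30 + 1/6 = (1 + 5)/30 = 6/30 = 1/5 per hour.
Time = 1 ÷ (1/5) = 5 hours.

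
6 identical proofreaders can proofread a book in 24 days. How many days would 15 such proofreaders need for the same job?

48/5 days

Total work is 6·24 = 144 proofreader-days.
With 15 proofreaders: 144/15 = 48/5 days.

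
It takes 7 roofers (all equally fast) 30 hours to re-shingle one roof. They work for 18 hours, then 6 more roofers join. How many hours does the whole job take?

One roofer does 1/210 of the job per hour.
After 18 hours with 7 roofers, 3/5 is done (2/5 left).
With 13 roofers the rate is 13/210, so the rest takes 2/5 ÷ 13/210 = 84/13 hours.
Total = 18 + 84/13 = 318/13 hours.

318/13 hours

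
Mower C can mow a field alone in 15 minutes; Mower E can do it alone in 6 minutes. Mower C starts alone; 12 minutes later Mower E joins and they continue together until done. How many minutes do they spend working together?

In 12 minutes Mower C does 12/15 = 4/5 of the job, leaving 1/5.
Mower C and Mower E together work at 7/30 per minute, so finishing takes 1/5 ÷ 7/30 = 6/7 minutes.

6/7 minutes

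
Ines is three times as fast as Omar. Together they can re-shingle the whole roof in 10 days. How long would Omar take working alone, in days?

40 days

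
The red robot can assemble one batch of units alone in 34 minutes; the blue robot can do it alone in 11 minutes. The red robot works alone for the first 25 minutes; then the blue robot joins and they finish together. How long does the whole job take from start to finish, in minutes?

136/5 minutes

In 25 minutes the red robot does 25/34 of the job, leaving 9/34.
The red robot and the blue robot together work at 45/374 per minute, so finishing takes 9/34 ÷ 45/374 = 11/5 minutes.
Total time = 25 + 11/5 = 136/5 minutes.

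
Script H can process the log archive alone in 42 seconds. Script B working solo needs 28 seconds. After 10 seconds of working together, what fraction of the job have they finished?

Combined rate: 1/42 + 1/28 = (2 + 3)/84 = 5/84 per second.
In 10 seconds they complete 10·5/84 = 25/42 of the job.

25/42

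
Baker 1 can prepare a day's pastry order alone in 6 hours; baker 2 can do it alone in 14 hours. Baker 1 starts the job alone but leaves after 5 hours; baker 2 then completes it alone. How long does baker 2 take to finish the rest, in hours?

In 5 hours baker 1 does 5/6 of the job, leaving 1/6.
Baker 2 works at 1/14 per hour, so finishing takes 1/6 ÷ 1/14 = 7/3 hours.

7/3 hours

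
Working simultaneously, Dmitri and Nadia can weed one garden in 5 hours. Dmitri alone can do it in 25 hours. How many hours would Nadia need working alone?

Combined rate is 1/5 per hour.
Known contribution: 1/25 per hour.
So Nadia's rate is 1/5 − 1/25 = 4/25, meaning 25/4 hours alone.

25/4 hours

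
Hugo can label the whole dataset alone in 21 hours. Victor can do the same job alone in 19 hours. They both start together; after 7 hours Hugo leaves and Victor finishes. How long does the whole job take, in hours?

38/3 hours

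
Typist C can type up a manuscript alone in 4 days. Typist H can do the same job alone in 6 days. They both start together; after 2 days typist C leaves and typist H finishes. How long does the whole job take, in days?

3 days

In the first 2 days the combined rate is 5/12, so 5/6 of the job is done, leaving 1/6.
After typist C leaves the rate is 1/6 per day; the remaining 1/6 takes 1 day.
Total = 2 + 1 = 3 days.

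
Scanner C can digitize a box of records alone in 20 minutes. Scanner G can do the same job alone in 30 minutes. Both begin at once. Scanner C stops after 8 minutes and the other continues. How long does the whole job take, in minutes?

18 minutes

In the first 8 minutes the combined rate is 1/12, so 2/3 of the job is done, leaving 1/3.
After Scanner C leaves the rate is 1/30 per minute; the remaining 1/3 takes 10 minutes.
Total = 8 + 10 = 18 minutes.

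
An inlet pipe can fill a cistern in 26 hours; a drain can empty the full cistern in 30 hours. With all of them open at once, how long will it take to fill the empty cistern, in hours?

Net rate = 1/26 − 1/30 = (15 − 13)/390 = 2/390 = 1/195 per hour.
Filling time = 1 ÷ (1/195) = 195 hours.

195 hours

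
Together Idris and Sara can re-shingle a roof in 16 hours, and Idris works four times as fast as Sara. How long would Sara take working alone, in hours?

Let Sara's rate be r; then Idris's rate is 4r, so together (4 + 1)r = 5r = 1/16.
Thus r = 1/80 per hour.
Sara alone: 80 hours; Idris alone: 20 hours.

80 hours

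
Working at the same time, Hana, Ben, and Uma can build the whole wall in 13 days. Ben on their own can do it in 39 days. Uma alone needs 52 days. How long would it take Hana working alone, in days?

156/5 days

Combined rate is 1/13 per day.
Known contribution: 1/39 + 1/52 = (4 + 3)/156 = 7/156 per day.
So Hana's rate is 1/13 − 7/156 = 5/156, meaning 156/5 days alone.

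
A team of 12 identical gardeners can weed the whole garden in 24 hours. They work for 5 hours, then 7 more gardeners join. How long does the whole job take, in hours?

17 hours

One gardener does 1/288 of the job per hour.
After 5 hours with 12 gardeners, 5/24 is done (19/24 left).
With 19 gardeners the rate is 19/288, so the rest takes 19/24 ÷ 19/288 = 12 hours.
Total = 5 + 12 = 17 hours.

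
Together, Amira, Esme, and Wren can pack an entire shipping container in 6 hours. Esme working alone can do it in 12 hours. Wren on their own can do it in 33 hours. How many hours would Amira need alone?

132/7 hours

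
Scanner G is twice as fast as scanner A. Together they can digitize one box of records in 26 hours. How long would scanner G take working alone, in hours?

39 hours

Let scanner A's rate be r; then scanner G's rate is 2r, so together (2 + 1)r = 3r = 1/26.
Thus r = 1/78 per hour.
Scanner A alone: 78 hours; scanner G alone: 39 hours.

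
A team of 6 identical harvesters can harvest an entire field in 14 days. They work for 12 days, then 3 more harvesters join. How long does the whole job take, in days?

One harvester does 1/84 of the job per day.
After 12 days with 6 harvesters, 6/7 is done (1/7 left).
With 9 harvesters the rate is 9/84 = 3/28, so the rest takes 1/7 ÷ 3/28 = 4/3 days.
Total = 12 + 4/3 = 40/3 days.

40/3 days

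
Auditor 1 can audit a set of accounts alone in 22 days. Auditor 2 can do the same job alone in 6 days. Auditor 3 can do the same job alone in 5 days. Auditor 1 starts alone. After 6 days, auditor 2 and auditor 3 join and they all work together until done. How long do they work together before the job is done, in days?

In the first 6 days auditor 1 alone does 6/22 = 3/11 of the job, leaving 8/11.
Once everyone is working, combined rate: 1/22 + 1/6 + 1/5 = (15 + 55 + 66)/330 = 136/330 = 68/165 per day.
Remaining 8/11 at 68/165 per day takes 30/17 days.

30/17 days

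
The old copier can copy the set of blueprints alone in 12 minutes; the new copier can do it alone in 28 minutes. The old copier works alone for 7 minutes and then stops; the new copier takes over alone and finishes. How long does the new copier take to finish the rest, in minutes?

In 7 minutes the old copier does 7/12 of the job, leaving 5/12.
The new copier works at 1/28 per minute, so finishing takes 5/12 ÷ 1/28 = 35/3 minutes.

35/3 minutes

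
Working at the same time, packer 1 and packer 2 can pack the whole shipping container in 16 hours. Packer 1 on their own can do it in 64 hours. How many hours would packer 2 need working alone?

64/3 hours

Combined rate is 1/16 per hour.
Known contribution: 1/64 per hour.
So packer 2's rate is 1/16 − 1/64 = 3/64, meaning 64/3 hours alone.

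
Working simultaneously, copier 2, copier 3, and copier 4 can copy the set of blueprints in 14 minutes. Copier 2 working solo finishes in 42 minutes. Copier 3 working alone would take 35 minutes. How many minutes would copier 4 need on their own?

Combined rate is 1/14 per minute.
Known contribution: 1/42 + 1/35 = (5 + 6)/210 = 11/210 per minute.
So copier 4's rate is 1/14 − 11/210 = 2/105, meaning 105/2 minutes alone.

105/2 minutes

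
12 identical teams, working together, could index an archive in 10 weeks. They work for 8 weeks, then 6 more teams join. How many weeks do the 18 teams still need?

4/3 weeks

One team does 1/120 of the job per week.
After 8 weeks with 12 teams, 4/5 is done (1/5 left).
With 18 teams the rate is 18/120 = 3/20, so the rest takes 1/5 ÷ 3/20 = 4/3 weeks.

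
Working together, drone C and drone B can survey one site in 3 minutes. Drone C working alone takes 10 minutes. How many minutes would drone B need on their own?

Combined rate is 1/3 per minute.
Known contribution: 1/10 per minute.
So drone B's rate is 1/3 − 1/10 = 7/30, meaning 30/7 minutes alone.

30/7 minutes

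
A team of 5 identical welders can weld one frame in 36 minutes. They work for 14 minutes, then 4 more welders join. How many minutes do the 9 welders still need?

One welder does 1/180 of the job per minute.
After 14 minutes with 5 welders, 7/18 is done (11/18 left).
With 9 welders the rate is 9/180 = 1/20, so the rest takes 11/18 ÷ 1/20 = 110/9 minutes.

110/9 minutes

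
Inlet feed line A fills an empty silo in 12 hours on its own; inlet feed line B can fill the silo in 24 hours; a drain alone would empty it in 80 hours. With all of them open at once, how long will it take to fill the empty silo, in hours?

Net rate = 1/12 + 1/24 − 1/80 = (20 + 10 − 3)/240 = 27/240 = 9/80 per hour.
Filling time = 1 ÷ (9/80) = 80/9 hours.

80/9 hours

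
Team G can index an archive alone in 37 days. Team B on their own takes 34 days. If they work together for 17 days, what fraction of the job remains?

Combined rate: 1/37 + 1/34 = (34 + 37)/1258 = 71/1258 per day.
In 17 days they complete 17·71/1258 = 71/74 of the job.
So 3/74 remains.

3/74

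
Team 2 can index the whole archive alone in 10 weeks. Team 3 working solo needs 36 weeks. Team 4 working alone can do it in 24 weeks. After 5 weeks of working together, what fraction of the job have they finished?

Combined rate: 1/10 + 1/36 + 1/24 = (36 + 10 + 15)/360 = 61/360 per week.
In 5 weeks they complete 5·61/360 = 61/72 of the job.

61/72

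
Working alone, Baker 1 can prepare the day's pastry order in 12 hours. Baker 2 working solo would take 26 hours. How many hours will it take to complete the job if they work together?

156/19 hours

Combined rate: 1/12 + 1/26 = (13 + 6)/156 = 19/156 per hour.
Time = 1 ÷ (19/156) = 156/19 hours.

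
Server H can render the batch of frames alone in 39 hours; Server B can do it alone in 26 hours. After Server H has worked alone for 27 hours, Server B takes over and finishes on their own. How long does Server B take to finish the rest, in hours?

In 27 hours Server H does 27/39 = 9/13 of the job, leaving 4/13.
Server B works at 1/26 per hour, so finishing takes 4/13 ÷ 1/26 = 8 hours.

8 hours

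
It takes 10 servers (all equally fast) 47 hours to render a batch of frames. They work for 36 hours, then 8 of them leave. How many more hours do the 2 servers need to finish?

One server does 1/470 of the job per hour.
After 36 hours with 10 servers, 36/47 is done (11/47 left).
With 2 servers the rate is 2/470 = 1/235, so the rest takes 11/47 ÷ 1/235 = 55 hours.

55 hours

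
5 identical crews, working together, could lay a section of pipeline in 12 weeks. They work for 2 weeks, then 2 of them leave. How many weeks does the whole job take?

One crew does 1/60 of the job per week.
After 2 weeks with 5 crews, 1/6 is done (5/6 left).
With 3 crews the rate is 3/60 = 1/20, so the rest takes 5/6 ÷ 1/20 = 50/3 weeks.
Total = 2 + 50/3 = 56/3 weeks.

56/3 weeks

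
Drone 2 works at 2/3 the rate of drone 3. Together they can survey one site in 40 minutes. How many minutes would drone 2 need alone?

100 minutes

Let drone 3's rate be r; then drone 2's rate is (2/3)r, so together (2/3 + 1)r = (5/3)r = 1/40.
Thus r = 3/200 per minute.
Drone 3 alone: 200/3 minutes; drone 2 alone: 100 minutes.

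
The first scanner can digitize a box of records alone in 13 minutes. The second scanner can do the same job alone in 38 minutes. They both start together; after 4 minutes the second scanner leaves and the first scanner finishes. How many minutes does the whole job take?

221/19 minutes

In the first 4 minutes the combined rate is 51/494, so 102/247 of the job is done, leaving 145/247.
After the second scanner leaves the rate is 1/13 per minute; the remaining 145/247 takes 145/19 minutes.
Total = 4 + 145/19 = 221/19 minutes.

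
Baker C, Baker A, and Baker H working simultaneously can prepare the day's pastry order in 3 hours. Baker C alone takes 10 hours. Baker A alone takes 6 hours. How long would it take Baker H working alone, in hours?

Combined rate is 1/3 per hour.
Known contribution: 1/10 + 1/6 = (3 + 5)/30 = 8/30 = 4/15 per hour.
So Baker H's rate is 1/3 − 4/15 = 1/15, meaning 15 hours alone.

15 hours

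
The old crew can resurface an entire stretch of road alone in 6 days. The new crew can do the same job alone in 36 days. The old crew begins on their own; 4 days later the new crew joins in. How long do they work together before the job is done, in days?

In the first 4 days the old crew alone does 4/6 = 2/3 of the job, leaving 1/3.
Once everyone is working, combined rate: 1/6 + 1/36 = (6 + 1)/36 = 7/36 per day.
Remaining 1/3 at 7/36 per day takes 12/7 days.

12/7 days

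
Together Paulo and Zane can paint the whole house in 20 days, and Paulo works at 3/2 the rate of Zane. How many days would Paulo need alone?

100/3 days

Let Zane's rate be r; then Paulo's rate is (3/2)r, so together (3/2 + 1)r = (5/2)r = 1/20.
Thus r = 1/50 per day.
Zane alone: 50 days; Paulo alone: 100/3 days.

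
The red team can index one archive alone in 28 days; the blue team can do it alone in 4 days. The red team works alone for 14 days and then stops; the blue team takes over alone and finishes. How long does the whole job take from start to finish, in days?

In 14 days the red team does 14/28 = 1/2 of the job, leaving 1/2.
The blue team works at 1/4 per day, so finishing takes 1/2 ÷ 1/4 = 2 days.
Total time = 14 + 2 = 16 days.

16 days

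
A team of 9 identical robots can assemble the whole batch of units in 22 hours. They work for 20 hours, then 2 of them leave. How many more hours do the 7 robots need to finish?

18/7 hours

One robot does 1/198 of the job per hour.
After 20 hours with 9 robots, 10/11 is done (1/11 left).
With 7 robots the rate is 7/198, so the rest takes 1/11 ÷ 7/198 = 18/7 hours.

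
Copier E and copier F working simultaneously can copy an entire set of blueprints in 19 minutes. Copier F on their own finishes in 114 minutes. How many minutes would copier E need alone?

114/5 minutes

Combined rate is 1/19 per minute.
Known contribution: 1/114 per minute.
So copier E's rate is 1/19 − 1/114 = 5/114, meaning 114/5 minutes alone.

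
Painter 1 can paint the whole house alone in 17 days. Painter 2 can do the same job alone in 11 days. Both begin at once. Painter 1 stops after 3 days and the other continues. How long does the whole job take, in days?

154/17 days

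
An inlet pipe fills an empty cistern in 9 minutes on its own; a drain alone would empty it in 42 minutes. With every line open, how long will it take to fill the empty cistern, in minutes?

126/11 minutes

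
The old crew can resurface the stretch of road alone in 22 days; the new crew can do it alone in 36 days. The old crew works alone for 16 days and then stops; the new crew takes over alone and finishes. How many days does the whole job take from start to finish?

In 16 days the old crew does 16/22 = 8/11 of the job, leaving 3/11.
The new crew works at 1/36 per day, so finishing takes 3/11 ÷ 1/36 = 108/11 days.
Total time = 16 + 108/11 = 284/11 days.

284/11 days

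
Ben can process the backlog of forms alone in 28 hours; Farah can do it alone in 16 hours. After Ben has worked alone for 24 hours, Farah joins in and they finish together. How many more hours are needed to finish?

16/11 hours

In 24 hours Ben does 24/28 = 6/7 of the job, leaving 1/7.
Ben and Farah together work at 11/112 per hour, so finishing takes 1/7 ÷ 11/112 = 16/11 hours.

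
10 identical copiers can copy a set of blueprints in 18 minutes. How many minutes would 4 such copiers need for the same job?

Total work is 10·18 = 180 copier-minutes.
With 4 copiers: 180/4 = 45 minutes.

45 minutes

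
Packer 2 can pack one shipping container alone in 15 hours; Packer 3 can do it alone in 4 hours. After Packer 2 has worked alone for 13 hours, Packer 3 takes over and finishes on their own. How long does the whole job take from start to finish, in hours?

203/15 hours

In 13 hours Packer 2 does 13/15 of the job, leaving 2/15.
Packer 3 works at 1/4 per hour, so finishing takes 2/15 ÷ 1/4 = 8/15 hours.
Total time = 13 + 8/15 = 203/15 hours.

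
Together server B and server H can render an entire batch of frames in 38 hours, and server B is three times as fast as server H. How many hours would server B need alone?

152/3 hours

Let server H's rate be r; then server B's rate is 3r, so together (3 + 1)r = 4r = 1/38.
Thus r = 1/152 per hour.
Server H alone: 152 hours; server B alone: 152/3 hours.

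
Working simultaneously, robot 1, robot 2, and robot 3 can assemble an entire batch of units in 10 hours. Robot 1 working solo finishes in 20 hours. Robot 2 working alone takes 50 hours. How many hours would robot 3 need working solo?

Combined rate is 1/10 per hour.
Known contribution: 1/20 + 1/50 = (5 + 2)/100 = 7/100 per hour.
So robot 3's rate is 1/10 − 7/100 = 3/100, meaning 100/3 hours alone.

100/3 hours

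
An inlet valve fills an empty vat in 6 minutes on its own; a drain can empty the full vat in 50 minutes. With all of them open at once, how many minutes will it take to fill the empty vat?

75/11 minutes

Net rate = 1/6 − 1/50 = (25 − 3)/150 = 22/150 = 11/75 per minute.
Filling time = 1 ÷ (11/75) = 75/11 minutes.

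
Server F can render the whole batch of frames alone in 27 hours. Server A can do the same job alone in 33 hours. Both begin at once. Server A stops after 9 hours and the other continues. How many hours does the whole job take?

In the first 9 hours the combined rate is 20/297, so 20/33 of the job is done, leaving 13/33.
After server A leaves the rate is 1/27 per hour; the remaining 13/33 takes 117/11 hours.
Total = 9 + 117/11 = 216/11 hours.

216/11 hours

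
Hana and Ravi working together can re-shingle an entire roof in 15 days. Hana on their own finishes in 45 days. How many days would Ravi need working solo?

45/2 days

Combined rate is 1/15 per day.
Known contribution: 1/45 per day.
So Ravi's rate is 1/15 − 1/45 = 2/45, meaning 45/2 days alone.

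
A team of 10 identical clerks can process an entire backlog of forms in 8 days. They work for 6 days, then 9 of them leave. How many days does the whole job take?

One clerk does 1/80 of the job per day.
After 6 days with 10 clerks, 3/4 is done (1/4 left).
With 1 clerk the rate is 1/80, so the rest takes 1/4 ÷ 1/80 = 20 days.
Total = 6 + 20 = 26 days.

26 days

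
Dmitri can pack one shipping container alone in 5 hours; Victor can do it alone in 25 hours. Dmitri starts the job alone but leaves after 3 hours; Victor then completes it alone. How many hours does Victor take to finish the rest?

In 3 hours Dmitri does 3/5 of the job, leaving 2/5.
Victor works at 1/25 per hour, so finishing takes 2/5 ÷ 1/25 = 10 hours.

10 hours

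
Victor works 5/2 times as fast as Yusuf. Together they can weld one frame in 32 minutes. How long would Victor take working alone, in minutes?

224/5 minutes

Let Yusuf's rate be r; then Victor's rate is (5/2)r, so together (5/2 + 1)r = (7/2)r = 1/32.
Thus r = 1/112 per minute.
Yusuf alone: 112 minutes; Victor alone: 224/5 minutes.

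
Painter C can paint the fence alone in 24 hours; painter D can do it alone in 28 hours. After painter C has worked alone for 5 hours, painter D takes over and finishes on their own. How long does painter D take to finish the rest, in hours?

133/6 hours

In 5 hours painter C does 5/24 of the job, leaving 19/24.
Painter D works at 1/28 per hour, so finishing takes 19/24 ÷ 1/28 = 133/6 hours.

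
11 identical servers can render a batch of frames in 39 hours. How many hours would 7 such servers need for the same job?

Total work is 11·39 = 429 server-hours.
With 7 servers: 429/7 hours.

429/7 hours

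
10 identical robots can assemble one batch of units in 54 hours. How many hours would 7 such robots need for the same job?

540/7 hours

Total work is 10·54 = 540 robot-hours.
With 7 robots: 540/7 hours.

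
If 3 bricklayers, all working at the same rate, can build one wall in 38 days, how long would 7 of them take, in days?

Total work is 3·38 = 114 bricklayer-days.
With 7 bricklayers: 114/7 days.

114/7 days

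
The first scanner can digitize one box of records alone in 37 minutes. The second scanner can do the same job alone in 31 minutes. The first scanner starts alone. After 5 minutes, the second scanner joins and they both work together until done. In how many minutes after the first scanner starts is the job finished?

333/17 minutes

In the first 5 minutes the first scanner alone does 5/37 of the job, leaving 32/37.
Once everyone is working, combined rate: 1/37 + 1/31 = (31 + 37)/1147 = 68/1147 per minute.
Remaining 32/37 at 68/1147 per minute takes 248/17 minutes.
Total from the start = 5 + 248/17 = 333/17 minutes.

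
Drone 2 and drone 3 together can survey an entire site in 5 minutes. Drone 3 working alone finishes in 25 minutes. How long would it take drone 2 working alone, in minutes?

25/4 minutes

Combined rate is 1/5 per minute.
Known contribution: 1/25 per minute.
So drone 2's rate is 1/5 − 1/25 = 4/25, meaning 25/4 minutes alone.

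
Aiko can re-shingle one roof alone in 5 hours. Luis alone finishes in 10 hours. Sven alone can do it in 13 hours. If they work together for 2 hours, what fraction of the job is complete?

49/65

Combined rate: 1/5 + 1/10 + 1/13 = (26 + 13 + 10)/130 = 49/130 per hour.
In 2 hours they complete 2·49/130 = 49/65 of the job.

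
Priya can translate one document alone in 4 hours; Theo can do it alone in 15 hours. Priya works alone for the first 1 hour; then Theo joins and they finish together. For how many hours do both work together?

In 1 hour Priya does 1/4 of the job, leaving 3/4.
Priya and Theo together work at 19/60 per hour, so finishing takes 3/4 ÷ 19/60 = 45/19 hours.

45/19 hours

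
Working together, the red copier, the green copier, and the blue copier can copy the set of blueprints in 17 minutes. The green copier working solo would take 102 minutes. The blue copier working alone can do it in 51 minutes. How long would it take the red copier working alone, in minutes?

34 minutes

Combined rate is 1/17 per minute.
Known contribution: 1/102 + 1/51 = (1 + 2)/102 = 3/102 = 1/34 per minute.
So the red copier's rate is 1/17 − 1/34 = 1/34, meaning 34 minutes alone.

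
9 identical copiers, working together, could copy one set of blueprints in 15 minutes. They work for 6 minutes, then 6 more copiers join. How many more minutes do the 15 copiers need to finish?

27/5 minutes

One copier does 1/135 of the job per minute.
After 6 minutes with 9 copiers, 2/5 is done (3/5 left).
With 15 copiers the rate is 15/135 = 1/9, so the rest takes 3/5 ÷ 1/9 = 27/5 minutes.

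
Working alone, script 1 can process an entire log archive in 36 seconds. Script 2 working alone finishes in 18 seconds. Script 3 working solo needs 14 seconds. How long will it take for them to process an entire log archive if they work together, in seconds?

84/13 seconds

Combined rate: 1/36 + 1/18 + 1/14 = (7 + 14 + 18)/252 = 39/252 = 13/84 per second.
Time = 1 ÷ (13/84) = 84/13 seconds.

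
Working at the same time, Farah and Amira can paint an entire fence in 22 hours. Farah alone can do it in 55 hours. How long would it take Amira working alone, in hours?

110/3 hours

Combined rate is 1/22 per hour.
Known contribution: 1/55 per hour.
So Amira's rate is 1/22 − 1/55 = 3/110, meaning 110/3 hours alone.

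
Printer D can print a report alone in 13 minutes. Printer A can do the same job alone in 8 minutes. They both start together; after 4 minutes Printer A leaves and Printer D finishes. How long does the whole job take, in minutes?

13/2 minutes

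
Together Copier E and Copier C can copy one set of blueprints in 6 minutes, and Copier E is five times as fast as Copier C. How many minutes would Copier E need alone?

36/5 minutes

Let Copier C's rate be r; then Copier E's rate is 5r, so together (5 + 1)r = 6r = 1/6.
Thus r = 1/36 per minute.
Copier C alone: 36 minutes; Copier E alone: 36/5 minutes.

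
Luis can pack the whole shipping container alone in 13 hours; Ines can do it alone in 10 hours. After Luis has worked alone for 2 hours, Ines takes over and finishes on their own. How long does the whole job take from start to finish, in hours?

136/13 hours

In 2 hours Luis does 2/13 of the job, leaving 11/13.
Ines works at 1/10 per hour, so finishing takes 11/13 ÷ 1/10 = 110/13 hours.
Total time = 2 + 110/13 = 136/13 hours.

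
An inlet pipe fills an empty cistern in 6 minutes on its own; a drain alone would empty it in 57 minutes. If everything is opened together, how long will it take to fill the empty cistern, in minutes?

Net rate = 1/6 − 1/57 = (19 − 2)/114 = 17/114 per minute.
Filling time = 1 ÷ (17/114) = 114/17 minutes.

114/17 minutes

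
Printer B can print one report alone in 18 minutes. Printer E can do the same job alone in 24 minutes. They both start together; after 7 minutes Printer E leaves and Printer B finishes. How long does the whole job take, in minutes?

51/4 minutes

In the first 7 minutes the combined rate is 7/72, so 49/72 of the job is done, leaving 23/72.
After Printer E leaves the rate is 1/18 per minute; the remaining 23/72 takes 23/4 minutes.
Total = 7 + 23/4 = 51/4 minutes.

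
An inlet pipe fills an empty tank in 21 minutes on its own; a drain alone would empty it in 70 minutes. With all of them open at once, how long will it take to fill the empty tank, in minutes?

Net rate = 1/21 − 1/70 = (10 − 3)/210 = 7/210 = 1/30 per minute.
Filling time = 1 ÷ (1/30) = 30 minutes.

30 minutes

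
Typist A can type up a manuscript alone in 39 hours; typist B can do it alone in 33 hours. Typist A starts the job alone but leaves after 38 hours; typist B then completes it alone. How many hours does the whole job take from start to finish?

505/13 hours

In 38 hours typist A does 38/39 of the job, leaving 1/39.
Typist B works at 1/33 per hour, so finishing takes 1/39 ÷ 1/33 = 11/13 hours.
Total time = 38 + 11/13 = 505/13 hours.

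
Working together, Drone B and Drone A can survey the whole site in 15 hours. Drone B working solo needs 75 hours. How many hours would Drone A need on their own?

75/4 hours

Combined rate is 1/15 per hour.
Known contribution: 1/75 per hour.
So Drone A's rate is 1/15 − 1/75 = 4/75, meaning 75/4 hours alone.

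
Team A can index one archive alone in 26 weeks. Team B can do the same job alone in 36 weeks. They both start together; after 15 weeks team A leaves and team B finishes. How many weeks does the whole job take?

In the first 15 weeks the combined rate is 31/468, so 155/156 of the job is done, leaving 1/156.
After team A leaves the rate is 1/36 per week; the remaining 1/156 takes 3/13 weeks.
Total = 15 + 3/13 = 198/13 weeks.

198/13 weeks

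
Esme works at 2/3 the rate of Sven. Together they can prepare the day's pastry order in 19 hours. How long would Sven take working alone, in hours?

95/3 hours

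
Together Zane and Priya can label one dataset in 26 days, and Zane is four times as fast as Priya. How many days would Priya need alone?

130 days

Let Priya's rate be r; then Zane's rate is 4r, so together (4 + 1)r = 5r = 1/26.
Thus r = 1/130 per day.
Priya alone: 130 days; Zane alone: 65/2 days.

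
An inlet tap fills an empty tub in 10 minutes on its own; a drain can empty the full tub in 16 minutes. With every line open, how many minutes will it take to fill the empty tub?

80/3 minutes

Net rate = 1/10 − 1/16 = (8 − 5)/80 = 3/80 per minute.
Filling time = 1 ÷ (3/80) = 80/3 minutes.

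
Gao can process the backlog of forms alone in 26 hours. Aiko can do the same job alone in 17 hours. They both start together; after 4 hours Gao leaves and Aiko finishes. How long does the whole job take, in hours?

In the first 4 hours the combined rate is 43/442, so 86/221 of the job is done, leaving 135/221.
After Gao leaves the rate is 1/17 per hour; the remaining 135/221 takes 135/13 hours.
Total = 4 + 135/13 = 187/13 hours.

187/13 hours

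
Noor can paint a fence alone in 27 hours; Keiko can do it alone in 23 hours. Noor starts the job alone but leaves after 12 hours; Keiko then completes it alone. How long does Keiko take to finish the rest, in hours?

115/9 hours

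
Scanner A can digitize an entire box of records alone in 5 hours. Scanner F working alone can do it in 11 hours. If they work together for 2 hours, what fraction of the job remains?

Combined rate: 1/5 + 1/11 = (11 + 5)/55 = 16/55 per hour.
In 2 hours they complete 2·16/55 = 32/55 of the job.
So 23/55 remains.

23/55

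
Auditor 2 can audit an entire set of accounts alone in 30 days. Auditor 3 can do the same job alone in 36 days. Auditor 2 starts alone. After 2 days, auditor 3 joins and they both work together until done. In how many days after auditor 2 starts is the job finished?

In the first 2 days auditor 2 alone does 2/30 = 1/15 of the job, leaving 14/15.
Once everyone is working, combined rate: 1/30 + 1/36 = (6 + 5)/180 = 11/180 per day.
Remaining 14/15 at 11/180 per day takes 168/11 days.
Total from the start = 2 + 168/11 = 190/11 days.

190/11 days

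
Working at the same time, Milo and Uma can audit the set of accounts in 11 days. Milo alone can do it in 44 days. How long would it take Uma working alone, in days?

44/3 days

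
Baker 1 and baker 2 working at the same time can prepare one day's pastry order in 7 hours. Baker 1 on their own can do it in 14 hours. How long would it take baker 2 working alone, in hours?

14 hours

Combined rate is 1/7 per hour.
Known contribution: 1/14 per hour.
So baker 2's rate is 1/7 − 1/14 = 1/14, meaning 14 hours alone.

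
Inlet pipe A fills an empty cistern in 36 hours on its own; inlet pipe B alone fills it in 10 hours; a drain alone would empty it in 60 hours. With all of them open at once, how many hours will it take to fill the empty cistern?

9 hours

Net rate = 1/36 + 1/10 − 1/60 = (5 + 18 − 3)/180 = 20/180 = 1/9 per hour.
Filling time = 1 ÷ (1/9) = 9 hours.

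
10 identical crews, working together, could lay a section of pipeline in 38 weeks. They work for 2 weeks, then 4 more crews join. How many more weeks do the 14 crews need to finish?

One crew does 1/380 of the job per week.
After 2 weeks with 10 crews, 1/19 is done (18/19 left).
With 14 crews the rate is 14/380 = 7/190, so the rest takes 18/19 ÷ 7/190 = 180/7 weeks.

180/7 weeks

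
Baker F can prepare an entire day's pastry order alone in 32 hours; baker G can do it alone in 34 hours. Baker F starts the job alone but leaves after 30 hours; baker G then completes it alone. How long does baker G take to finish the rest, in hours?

17/8 hours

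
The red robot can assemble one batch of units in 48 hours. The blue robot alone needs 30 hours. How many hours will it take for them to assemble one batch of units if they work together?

240/13 hours

With two workers the combined time is the product over the sum: 48·30/(48+30) = 1440/78 = 240/13 hours.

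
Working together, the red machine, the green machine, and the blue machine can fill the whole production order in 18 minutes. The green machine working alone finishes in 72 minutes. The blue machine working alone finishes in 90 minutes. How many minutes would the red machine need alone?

360/11 minutes

Combined rate is 1/18 per minute.
Known contribution: 1/72 + 1/90 = (5 + 4)/360 = 9/360 = 1/40 per minute.
So the red machine's rate is 1/18 − 1/40 = 11/360, meaning 360/11 minutes alone.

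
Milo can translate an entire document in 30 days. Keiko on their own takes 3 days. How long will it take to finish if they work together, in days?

30/11 days

Combined rate: 1/30 + 1/3 = (1 + 10)/30 = 11/30 per day.
Time = 1 ÷ (11/30) = 30/11 days.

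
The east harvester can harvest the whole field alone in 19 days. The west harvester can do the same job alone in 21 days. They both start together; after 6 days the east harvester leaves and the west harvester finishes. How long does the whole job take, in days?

273/19 days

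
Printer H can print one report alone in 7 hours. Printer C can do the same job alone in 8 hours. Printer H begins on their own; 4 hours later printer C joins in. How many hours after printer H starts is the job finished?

28/5 hours

In the first 4 hours printer H alone does 4/7 of the job, leaving 3/7.
Once everyone is working, combined rate: 1/7 + 1/8 = (8 + 7)/56 = 15/56 per hour.
Remaining 3/7 at 15/56 per hour takes 8/5 hours.
Total from the start = 4 + 8/5 = 28/5 hours.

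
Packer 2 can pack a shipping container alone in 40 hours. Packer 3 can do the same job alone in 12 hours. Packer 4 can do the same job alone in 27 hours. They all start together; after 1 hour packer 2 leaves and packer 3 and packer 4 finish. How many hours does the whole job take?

In the first 1 hour the combined rate is 157/1080, so 157/1080 of the job is done, leaving 923/1080.
After packer 2 leaves the rate is 13/108 per hour; the remaining 923/1080 takes 71/10 hours.
Total = 1 + 71/10 = 81/10 hours.

81/10 hours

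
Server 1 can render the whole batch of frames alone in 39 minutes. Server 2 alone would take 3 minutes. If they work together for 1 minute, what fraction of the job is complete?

14/39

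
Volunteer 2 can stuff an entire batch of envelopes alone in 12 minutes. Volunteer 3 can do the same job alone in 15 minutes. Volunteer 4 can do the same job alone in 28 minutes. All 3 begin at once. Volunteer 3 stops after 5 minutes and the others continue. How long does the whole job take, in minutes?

28/5 minutes

In the first 5 minutes the combined rate is 13/70, so 13/14 of the job is done, leaving 1/14.
After Volunteer 3 leaves the rate is 5/42 per minute; the remaining 1/14 takes 3/5 minutes.
Total = 5 + 3/5 = 28/5 minutes.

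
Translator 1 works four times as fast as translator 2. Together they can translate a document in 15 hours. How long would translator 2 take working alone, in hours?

Let translator 2's rate be r; then translator 1's rate is 4r, so together (4 + 1)r = 5r = 1/15.
Thus r = 1/75 per hour.
Translator 2 alone: 75 hours; translator 1 alone: 75/4 hours.

75 hours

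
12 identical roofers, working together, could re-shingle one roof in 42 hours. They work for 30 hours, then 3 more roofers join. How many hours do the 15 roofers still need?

One roofer does 1/504 of the job per hour.
After 30 hours with 12 roofers, 5/7 is done (2/7 left).
With 15 roofers the rate is 15/504 = 5/168, so the rest takes 2/7 ÷ 5/168 = 48/5 hours.

48/5 hours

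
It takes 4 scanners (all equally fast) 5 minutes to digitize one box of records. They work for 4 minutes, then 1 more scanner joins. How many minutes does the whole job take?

24/5 minutes

One scanner does 1/20 of the job per minute.
After 4 minutes with 4 scanners, 4/5 is done (1/5 left).
With 5 scanners the rate is 5/20 = 1/4, so the rest takes 1/5 ÷ 1/4 = 4/5 minutes.
Total = 4 + 4/5 = 24/5 minutes.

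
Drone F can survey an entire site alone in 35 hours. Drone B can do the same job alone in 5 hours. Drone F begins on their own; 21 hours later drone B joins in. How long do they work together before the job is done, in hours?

7/4 hours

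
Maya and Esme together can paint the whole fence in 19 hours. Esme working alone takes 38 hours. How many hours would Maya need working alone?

38 hours

Combined rate is 1/19 per hour.
Known contribution: 1/38 per hour.
So Maya's rate is 1/19 − 1/38 = 1/38, meaning 38 hours alone.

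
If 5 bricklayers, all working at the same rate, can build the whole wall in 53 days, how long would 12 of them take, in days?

265/12 days

Total work is 5·53 = 265 bricklayer-days.
With 12 bricklayers: 265/12 days.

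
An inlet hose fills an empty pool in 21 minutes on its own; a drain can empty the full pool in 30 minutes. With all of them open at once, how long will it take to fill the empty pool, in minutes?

70 minutes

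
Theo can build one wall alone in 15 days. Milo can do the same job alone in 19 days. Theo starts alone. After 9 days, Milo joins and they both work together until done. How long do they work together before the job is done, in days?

57/17 days

In the first 9 days Theo alone does 9/15 = 3/5 of the job, leaving 2/5.
Once everyone is working, combined rate: 1/15 + 1/19 = (19 + 15)/285 = 34/285 per day.
Remaining 2/5 at 34/285 per day takes 57/17 days.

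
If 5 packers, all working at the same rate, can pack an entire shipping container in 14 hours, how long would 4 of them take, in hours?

35/2 hours

Total work is 5·14 = 70 packer-hours.
With 4 packers: 70/4 = 35/2 hours.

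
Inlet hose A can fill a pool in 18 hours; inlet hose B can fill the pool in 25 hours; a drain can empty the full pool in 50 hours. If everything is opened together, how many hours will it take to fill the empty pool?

225/17 hours

Net rate = 1/18 + 1/25 − 1/50 = (25 + 18 − 9)/450 = 34/450 = 17/225 per hour.
Filling time = 1 ÷ (17/225) = 225/17 hours.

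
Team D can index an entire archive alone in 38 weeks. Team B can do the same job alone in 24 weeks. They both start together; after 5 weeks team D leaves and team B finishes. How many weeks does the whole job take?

In the first 5 weeks the combined rate is 31/456, so 155/456 of the job is done, leaving 301/456.
After team D leaves the rate is 1/24 per week; the remaining 301/456 takes 301/19 weeks.
Total = 5 + 301/19 = 396/19 weeks.

396/19 weeks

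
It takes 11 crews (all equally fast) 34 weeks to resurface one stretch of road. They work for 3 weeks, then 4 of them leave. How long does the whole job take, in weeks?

362/7 weeks

One crew does 1/374 of the job per week.
After 3 weeks with 11 crews, 3/34 is done (31/34 left).
With 7 crews the rate is 7/374, so the rest takes 31/34 ÷ 7/374 = 341/7 weeks.
Total = 3 + 341/7 = 362/7 weeks.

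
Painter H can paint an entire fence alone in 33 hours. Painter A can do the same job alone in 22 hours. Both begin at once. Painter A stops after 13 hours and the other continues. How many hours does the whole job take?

27/2 hours

In the first 13 hours the combined rate is 5/66, so 65/66 of the job is done, leaving 1/66.
After Painter A leaves the rate is 1/33 per hour; the remaining 1/66 takes 1/2 hours.
Total = 13 + 1/2 = 27/2 hours.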